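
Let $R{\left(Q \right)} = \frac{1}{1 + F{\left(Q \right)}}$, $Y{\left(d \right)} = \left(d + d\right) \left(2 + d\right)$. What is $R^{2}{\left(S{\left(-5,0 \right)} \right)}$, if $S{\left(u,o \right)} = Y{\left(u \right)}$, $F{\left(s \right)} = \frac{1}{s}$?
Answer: $\frac{900}{961} \approx 0.93652$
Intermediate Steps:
$Y{\left(d \right)} = 2 d \left(2 + d\right)$
$S{\left(u,o \right)} = 2 u \left(2 + u\right)$
$R{\left(Q \right)} = \frac{1}{1 + \frac{1}{Q}}$
$R^{2}{\left(S{\left(-5,0 \right)} \right)} = \left(\frac{2 \left(-5\right) \left(2 - 5\right)}{1 + 2 \left(-5\right) \left(2 - 5\right)}\right)^{2} = \left(\frac{2 \left(-5\right) \left(-3\right)}{1 + 2 \left(-5\right) \left(-3\right)}\right)^{2} = \left(\frac{30}{1 + 30}\right)^{2} = \left(\frac{30}{31}\right)^{2} = \frac{900}{961}$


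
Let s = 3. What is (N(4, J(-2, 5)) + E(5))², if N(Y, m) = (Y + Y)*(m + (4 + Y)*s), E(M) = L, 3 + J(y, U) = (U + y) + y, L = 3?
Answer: 32041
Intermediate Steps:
J(y, U) = -3 + U + 2*y (J(y, U) = -3 + ((U + y) + y) = -3 + (U + 2*y) = -3 + U + 2*y)
E(M) = 3
N(Y, m) = 2*Y*(12 + m + 3*Y) (N(Y, m) = (Y + Y)*(m + (4 + Y)*3) = (2*Y)*(m + (12 + 3*Y)) = (2*Y)*(12 + m + 3*Y) = 2*Y*(12 + m + 3*Y))
(N(4, J(-2, 5)) + E(5))² = (2*4*(12 + (-3 + 5 + 2*(-2)) + 3*4) + 3)² = (2*4*(12 + (-3 + 5 - 4) + 12) + 3)² = (2*4*(12 - 2 + 12) + 3)² = (2*4*22 + 3)² = (176 + 3)² = 179² = 32041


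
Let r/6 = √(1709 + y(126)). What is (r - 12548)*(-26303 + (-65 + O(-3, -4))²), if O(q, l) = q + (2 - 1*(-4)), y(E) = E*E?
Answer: 281815532 - 134754*√17585 ≈ 2.6395e+8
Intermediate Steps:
y(E) = E²
O(q, l) = 6 + q (O(q, l) = q + (2 + 4) = q + 6 = 6 + q)
r = 6*√17585 (r = 6*√(1709 + 126²) = 6*√(1709 + 15876) = 6*√17585 ≈ 795.65)
(r - 12548)*(-26303 + (-65 + O(-3, -4))²) = (6*√17585 - 12548)*(-26303 + (-65 + (6 - 3))²) = (-12548 + 6*√17585)*(-26303 + (-65 + 3)²) = (-12548 + 6*√17585)*(-26303 + (-62)²) = (-12548 + 6*√17585)*(-26303 + 3844) = (-12548 + 6*√17585)*(-22459) = 281815532 - 134754*√17585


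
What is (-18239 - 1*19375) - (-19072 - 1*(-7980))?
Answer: -26522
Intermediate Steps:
(-18239 - 1*19375) - (-19072 - 1*(-7980)) = (-18239 - 19375) - (-19072 + 7980) = -37614 - 1*(-11092) = -37614 + 11092 = -26522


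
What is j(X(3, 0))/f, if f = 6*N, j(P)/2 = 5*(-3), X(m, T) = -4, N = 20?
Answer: -1/4 ≈ -0.25000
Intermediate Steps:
j(P) = -30 (j(P) = 2*(5*(-3)) = 2*(-15) = -30)
f = 120 (f = 6*20 = 120)
j(X(3, 0))/f = -30/120 = -30*1/120 = -1/4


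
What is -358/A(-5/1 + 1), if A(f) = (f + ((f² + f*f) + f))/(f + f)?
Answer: 358/3 ≈ 119.33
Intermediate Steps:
A(f) = (2*f + 2*f²)/(2*f) (A(f) = (f + ((f² + f²) + f))/((2*f)) = (f + (2*f² + f))*(1/(2*f)) = (f + (f + 2*f²))*(1/(2*f)) = (2*f + 2*f²)*(1/(2*f)) = (2*f + 2*f²)/(2*f))
-358/A(-5/1 + 1) = -358/(1 + (-5/1 + 1)) = -358/(1 + (1*(-5) + 1)) = -358/(1 + (-5 + 1)) = -358/(1 - 4) = -358/(-3) = -358*(-⅓) = 358/3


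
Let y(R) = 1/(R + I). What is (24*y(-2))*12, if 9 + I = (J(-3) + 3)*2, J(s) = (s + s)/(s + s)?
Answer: -96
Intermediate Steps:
J(s) = 1 (J(s) = (2*s)/((2*s)) = (2*s)*(1/(2*s)) = 1)
I = -1 (I = -9 + (1 + 3)*2 = -9 + 4*2 = -9 + 8 = -1)
y(R) = 1/(-1 + R) (y(R) = 1/(R - 1) = 1/(-1 + R))
(24*y(-2))*12 = (24/(-1 - 2))*12 = (24/(-3))*12 = (24*(-⅓))*12 = -8*12 = -96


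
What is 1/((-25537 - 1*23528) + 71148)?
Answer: 1/22083 ≈ 4.5284e-5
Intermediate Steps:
1/((-25537 - 1*23528) + 71148) = 1/((-25537 - 23528) + 71148) = 1/(-49065 + 71148) = 1/22083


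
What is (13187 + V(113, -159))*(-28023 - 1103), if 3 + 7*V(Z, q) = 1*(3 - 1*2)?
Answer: -2688533682/7 ≈ -3.8408e+8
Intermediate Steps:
V(Z, q) = -2/7 (V(Z, q) = -3/7 + (1*(3 - 1*2))/7 = -3/7 + (1*(3 - 2))/7 = -3/7 + (1*1)/7 = -3/7 + (⅐)*1 = -3/7 + ⅐ = -2/7)
(13187 + V(113, -159))*(-28023 - 1103) = (13187 - 2/7)*(-28023 - 1103) = (92307/7)*(-29126) = -2688533682/7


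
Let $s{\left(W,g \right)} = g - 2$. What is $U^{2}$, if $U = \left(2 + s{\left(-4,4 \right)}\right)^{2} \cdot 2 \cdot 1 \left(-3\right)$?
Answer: $9216$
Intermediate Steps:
$s{\left(W,g \right)} = -2 + g$
$U = -96$ ($U = \left(2 + \left(-2 + 4\right)\right)^{2} \cdot 2 \cdot 1 \left(-3\right) = \left(2 + 2\right)^{2} \cdot 2 \left(-3\right) = 4^{2} \cdot 2 \left(-3\right) = 16 \cdot 2 \left(-3\right) = 32 \left(-3\right) = -96$)
$U^{2} = \left(-96\right)^{2} = 9216$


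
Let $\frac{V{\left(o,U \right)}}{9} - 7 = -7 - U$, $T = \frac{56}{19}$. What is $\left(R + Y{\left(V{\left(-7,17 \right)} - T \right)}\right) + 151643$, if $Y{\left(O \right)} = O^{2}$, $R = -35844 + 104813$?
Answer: $\frac{88420301}{361} \approx 2.4493 \cdot 10^{5}$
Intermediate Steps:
$R = 68969$
$T = \frac{56}{19}$ ($T = 56 \cdot \frac{1}{19} = \frac{56}{19} \approx 2.9474$)
$V{\left(o,U \right)} = - 9 U$ ($V{\left(o,U \right)} = 63 + 9 \left(-7 - U\right) = 63 - \left(63 + 9 U\right) = - 9 U$)
$\left(R + Y{\left(V{\left(-7,17 \right)} - T \right)}\right) + 151643 = \left(68969 + \left(\left(-9\right) 17 - \frac{56}{19}\right)^{2}\right) + 151643 = \left(68969 + \left(-153 - \frac{56}{19}\right)^{2}\right) + 151643 = \left(68969 + \left(- \frac{2963}{19}\right)^{2}\right) + 151643 = \left(68969 + \frac{8779369}{361}\right) + 151643 = \frac{33677178}{361} + 151643 = \frac{88420301}{361}$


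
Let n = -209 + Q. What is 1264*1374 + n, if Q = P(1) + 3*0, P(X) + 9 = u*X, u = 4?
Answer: 1736522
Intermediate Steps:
P(X) = -9 + 4*X
Q = -5 (Q = (-9 + 4*1) + 3*0 = (-9 + 4) + 0 = -5 + 0 = -5)
n = -214 (n = -209 - 5 = -214)
1264*1374 + n = 1264*1374 - 214 = 1736736 - 214 = 1736522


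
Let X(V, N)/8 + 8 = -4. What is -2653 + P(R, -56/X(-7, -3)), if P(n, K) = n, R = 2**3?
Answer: -2645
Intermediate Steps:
X(V, N) = -96 (X(V, N) = -64 + 8*(-4) = -64 - 32 = -96)
R = 8
-2653 + P(R, -56/X(-7, -3)) = -2653 + 8 = -2645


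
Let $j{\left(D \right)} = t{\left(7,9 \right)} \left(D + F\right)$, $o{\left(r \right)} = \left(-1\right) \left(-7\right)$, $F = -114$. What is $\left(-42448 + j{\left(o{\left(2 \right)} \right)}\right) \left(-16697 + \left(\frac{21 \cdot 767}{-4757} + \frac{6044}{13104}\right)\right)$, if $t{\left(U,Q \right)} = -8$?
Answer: $\frac{902028202876994}{1298661} \approx 6.9458 \cdot 10^{8}$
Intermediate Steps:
$o{\left(r \right)} = 7$
$j{\left(D \right)} = 912 - 8 D$ ($j{\left(D \right)} = - 8 \left(D - 114\right) = - 8 \left(-114 + D\right) = 912 - 8 D$)
$\left(-42448 + j{\left(o{\left(2 \right)} \right)}\right) \left(-16697 + \left(\frac{21 \cdot 767}{-4757} + \frac{6044}{13104}\right)\right) = \left(-42448 + \left(912 - 56\right)\right) \left(-16697 + \left(\frac{21 \cdot 767}{-4757} + \frac{6044}{13104}\right)\right) = \left(-42448 + \left(912 - 56\right)\right) \left(-16697 + \left(16107 \left(- \frac{1}{4757}\right) + 6044 \cdot \frac{1}{13104}\right)\right) = \left(-42448 + 856\right) \left(-16697 + \left(- \frac{16107}{4757} + \frac{1511}{3276}\right)\right) = - 41592 \left(-16697 - \frac{45578705}{15583932}\right) = \left(-41592\right) \left(- \frac{260250491309}{15583932}\right) = \frac{902028202876994}{1298661}$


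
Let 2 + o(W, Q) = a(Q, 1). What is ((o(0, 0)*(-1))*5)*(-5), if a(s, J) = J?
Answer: -25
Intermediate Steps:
o(W, Q) = -1 (o(W, Q) = -2 + 1 = -1)
((o(0, 0)*(-1))*5)*(-5) = (-1*(-1)*5)*(-5) = (1*5)*(-5) = 5*(-5) = -25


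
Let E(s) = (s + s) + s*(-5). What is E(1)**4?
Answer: 81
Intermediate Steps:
E(s) = -3*s (E(s) = 2*s - 5*s = -3*s)
E(1)**4 = (-3*1)**4 = (-3)**4 = 81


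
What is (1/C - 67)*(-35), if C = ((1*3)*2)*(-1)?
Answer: 14105/6 ≈ 2350.8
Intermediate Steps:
C = -6 (C = (3*2)*(-1) = 6*(-1) = -6)
(1/C - 67)*(-35) = (1/(-6) - 67)*(-35) = (-⅙ - 67)*(-35) = -403/6*(-35) = 14105/6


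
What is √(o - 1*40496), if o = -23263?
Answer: I*√63759 ≈ 252.51*I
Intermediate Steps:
√(o - 1*40496) = √(-23263 - 1*40496) = √(-23263 - 40496) = √(-63759) = I*√63759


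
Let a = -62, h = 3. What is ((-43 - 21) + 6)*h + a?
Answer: -236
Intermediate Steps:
((-43 - 21) + 6)*h + a = ((-43 - 21) + 6)*3 - 62 = (-64 + 6)*3 - 62 = -58*3 - 62 = -174 - 62 = -236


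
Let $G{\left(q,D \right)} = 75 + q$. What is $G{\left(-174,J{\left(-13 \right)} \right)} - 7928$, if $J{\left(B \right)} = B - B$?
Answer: $-8027$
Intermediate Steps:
$J{\left(B \right)} = 0$
$G{\left(-174,J{\left(-13 \right)} \right)} - 7928 = \left(75 - 174\right) - 7928 = -99 - 7928 = -8027$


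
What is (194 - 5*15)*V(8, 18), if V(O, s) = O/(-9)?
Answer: -952/9 ≈ -105.78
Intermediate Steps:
V(O, s) = -O/9 (V(O, s) = O*(-1/9) = -O/9)
(194 - 5*15)*V(8, 18) = (194 - 5*15)*(-1/9*8) = (194 - 75)*(-8/9) = 119*(-8/9) = -952/9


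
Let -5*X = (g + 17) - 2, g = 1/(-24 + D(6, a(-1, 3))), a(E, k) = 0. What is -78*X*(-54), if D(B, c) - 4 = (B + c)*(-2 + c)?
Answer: -504387/40 ≈ -12610.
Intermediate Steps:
D(B, c) = 4 + (-2 + c)*(B + c) (D(B, c) = 4 + (B + c)*(-2 + c) = 4 + (-2 + c)*(B + c))
g = -1/32 (g = 1/(-24 + (4 + 0² - 2*6 - 2*0 + 6*0)) = 1/(-24 + (4 + 0 - 12 + 0 + 0)) = 1/(-24 - 8) = 1/(-32) = -1/32 ≈ -0.031250)
X = -479/160 (X = -((-1/32 + 17) - 2)/5 = -(543/32 - 2)/5 = -⅕*479/32 = -479/160 ≈ -2.9938)
-78*X*(-54) = -78*(-479/160)*(-54) = (18681/80)*(-54) = -504387/40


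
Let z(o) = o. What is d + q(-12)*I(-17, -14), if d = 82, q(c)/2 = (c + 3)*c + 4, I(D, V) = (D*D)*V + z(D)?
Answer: -910030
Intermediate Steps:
I(D, V) = D + V*D**2 (I(D, V) = (D*D)*V + D = D**2*V + D = V*D**2 + D = D + V*D**2)
q(c) = 8 + 2*c*(3 + c) (q(c) = 2*((c + 3)*c + 4) = 2*((3 + c)*c + 4) = 2*(c*(3 + c) + 4) = 2*(4 + c*(3 + c)) = 8 + 2*c*(3 + c))
d + q(-12)*I(-17, -14) = 82 + (8 + 2*(-12)**2 + 6*(-12))*(-17*(1 - 17*(-14))) = 82 + (8 + 2*144 - 72)*(-17*(1 + 238)) = 82 + (8 + 288 - 72)*(-17*239) = 82 + 224*(-4063) = 82 - 910112 = -910030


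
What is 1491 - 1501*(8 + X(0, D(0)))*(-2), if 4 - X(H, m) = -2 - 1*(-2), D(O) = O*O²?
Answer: 37515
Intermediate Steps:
D(O) = O³
X(H, m) = 4 (X(H, m) = 4 - (-2 - 1*(-2)) = 4 - (-2 + 2) = 4 - 1*0 = 4 + 0 = 4)
1491 - 1501*(8 + X(0, D(0)))*(-2) = 1491 - 1501*(8 + 4)*(-2) = 1491 - 18012*(-2) = 1491 - 1501*(-24) = 1491 + 36024 = 37515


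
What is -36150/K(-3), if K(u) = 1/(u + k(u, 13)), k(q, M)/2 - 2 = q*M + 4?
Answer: 2494350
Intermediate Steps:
k(q, M) = 12 + 2*M*q (k(q, M) = 4 + 2*(q*M + 4) = 4 + 2*(M*q + 4) = 4 + 2*(4 + M*q) = 4 + (8 + 2*M*q) = 12 + 2*M*q)
K(u) = 1/(12 + 27*u) (K(u) = 1/(u + (12 + 2*13*u)) = 1/(u + (12 + 26*u)) = 1/(12 + 27*u))
-36150/K(-3) = -36150/(1/(3*(4 + 9*(-3)))) = -36150/(1/(3*(4 - 27))) = -36150/((⅓)/(-23)) = -36150/((⅓)*(-1/23)) = -36150/(-1/69) = -36150*(-69) = 2494350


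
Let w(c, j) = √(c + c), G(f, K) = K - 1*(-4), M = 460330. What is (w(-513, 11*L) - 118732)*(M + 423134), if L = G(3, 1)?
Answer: -104895447648 + 2650392*I*√114 ≈ -1.049e+11 + 2.8298e+7*I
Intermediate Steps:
G(f, K) = 4 + K (G(f, K) = K + 4 = 4 + K)
L = 5 (L = 4 + 1 = 5)
w(c, j) = √2*√c (w(c, j) = √(2*c) = √2*√c)
(w(-513, 11*L) - 118732)*(M + 423134) = (√2*√(-513) - 118732)*(460330 + 423134) = (√2*(3*I*√57) - 118732)*883464 = (3*I*√114 - 118732)*883464 = (-118732 + 3*I*√114)*883464 = -104895447648 + 2650392*I*√114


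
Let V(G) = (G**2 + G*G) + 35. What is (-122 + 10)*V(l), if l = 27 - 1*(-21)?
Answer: -520016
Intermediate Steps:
l = 48 (l = 27 + 21 = 48)
V(G) = 35 + 2*G**2 (V(G) = (G**2 + G**2) + 35 = 2*G**2 + 35 = 35 + 2*G**2)
(-122 + 10)*V(l) = (-122 + 10)*(35 + 2*48**2) = -112*(35 + 2*2304) = -112*(35 + 4608) = -112*4643 = -520016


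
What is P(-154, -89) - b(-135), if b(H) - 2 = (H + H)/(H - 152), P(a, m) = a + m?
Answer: -70585/287 ≈ -245.94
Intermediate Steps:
b(H) = 2 + 2*H/(-152 + H) (b(H) = 2 + (H + H)/(H - 152) = 2 + (2*H)/(-152 + H) = 2 + 2*H/(-152 + H))
P(-154, -89) - b(-135) = (-154 - 89) - 4*(-76 - 135)/(-152 - 135) = -243 - 4*(-211)/(-287) = -243 - 4*(-1)*(-211)/287 = -243 - 1*844/287 = -243 - 844/287 = -70585/287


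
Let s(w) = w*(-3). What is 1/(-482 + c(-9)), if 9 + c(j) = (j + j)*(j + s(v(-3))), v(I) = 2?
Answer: -1/221 ≈ -0.0045249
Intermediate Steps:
s(w) = -3*w
c(j) = -9 + 2*j*(-6 + j) (c(j) = -9 + (j + j)*(j - 3*2) = -9 + (2*j)*(j - 6) = -9 + (2*j)*(-6 + j) = -9 + 2*j*(-6 + j))
1/(-482 + c(-9)) = 1/(-482 + (-9 - 12*(-9) + 2*(-9)²)) = 1/(-482 + (-9 + 108 + 2*81)) = 1/(-482 + (-9 + 108 + 162)) = 1/(-482 + 261) = 1/(-221) = -1/221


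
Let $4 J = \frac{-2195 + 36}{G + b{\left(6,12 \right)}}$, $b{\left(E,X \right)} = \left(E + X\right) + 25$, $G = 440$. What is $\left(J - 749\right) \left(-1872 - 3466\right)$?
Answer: $\frac{3867986863}{966} \approx 4.0041 \cdot 10^{6}$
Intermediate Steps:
$b{\left(E,X \right)} = 25 + E + X$
$J = - \frac{2159}{1932}$ ($J = \frac{\left(-2195 + 36\right) \frac{1}{440 + \left(25 + 6 + 12\right)}}{4} = \frac{\left(-2159\right) \frac{1}{440 + 43}}{4} = \frac{\left(-2159\right) \frac{1}{483}}{4} = \frac{1}{4} \left(- \frac{2159}{483}\right) = - \frac{2159}{1932} \approx -1.1175$)
$\left(J - 749\right) \left(-1872 - 3466\right) = \left(- \frac{2159}{1932} - 749\right) \left(-1872 - 3466\right) = \left(- \frac{1449227}{1932}\right) \left(-5338\right) = \frac{3867986863}{966}$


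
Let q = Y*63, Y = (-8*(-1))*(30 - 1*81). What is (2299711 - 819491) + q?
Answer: 1454516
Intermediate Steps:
Y = -408 (Y = 8*(30 - 81) = 8*(-51) = -408)
q = -25704 (q = -408*63 = -25704)
(2299711 - 819491) + q = (2299711 - 819491) - 25704 = 1480220 - 25704 = 1454516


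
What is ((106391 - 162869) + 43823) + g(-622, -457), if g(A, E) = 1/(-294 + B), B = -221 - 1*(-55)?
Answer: -5821301/460 ≈ -12655.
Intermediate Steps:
B = -166 (B = -221 + 55 = -166)
g(A, E) = -1/460 (g(A, E) = 1/(-294 - 166) = 1/(-460) = -1/460)
((106391 - 162869) + 43823) + g(-622, -457) = ((106391 - 162869) + 43823) - 1/460 = (-56478 + 43823) - 1/460 = -12655 - 1/460 = -5821301/460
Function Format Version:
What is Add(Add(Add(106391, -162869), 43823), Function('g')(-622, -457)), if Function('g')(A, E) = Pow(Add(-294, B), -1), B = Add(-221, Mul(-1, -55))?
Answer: Rational(-5821301, 460) ≈ -12655.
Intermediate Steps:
B = -166 (B = Add(-221, 55) = -166)
Function('g')(A, E) = Rational(-1, 460) (Function('g')(A, E) = Pow(Add(-294, -166), -1) = Pow(-460, -1) = Rational(-1, 460))
Add(Add(Add(106391, -162869), 43823), Function('g')(-622, -457)) = Add(Add(Add(106391, -162869), 43823), Rational(-1, 460)) = Add(Add(-56478, 43823), Rational(-1, 460)) = Add(-12655, Rational(-1, 460)) = Rational(-5821301, 460)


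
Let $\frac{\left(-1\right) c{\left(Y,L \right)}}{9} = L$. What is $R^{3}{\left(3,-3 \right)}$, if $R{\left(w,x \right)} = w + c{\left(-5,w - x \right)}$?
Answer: $-132651$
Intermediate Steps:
$c{\left(Y,L \right)} = - 9 L$
$R{\left(w,x \right)} = - 8 w + 9 x$ ($R{\left(w,x \right)} = w - 9 \left(w - x\right) = w - \left(- 9 x + 9 w\right) = - 8 w + 9 x$)
$R^{3}{\left(3,-3 \right)} = \left(\left(-8\right) 3 + 9 \left(-3\right)\right)^{3} = \left(-24 - 27\right)^{3} = \left(-51\right)^{3} = -132651$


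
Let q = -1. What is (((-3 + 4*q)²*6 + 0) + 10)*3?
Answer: 912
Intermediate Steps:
(((-3 + 4*q)²*6 + 0) + 10)*3 = (((-3 + 4*(-1))²*6 + 0) + 10)*3 = (((-3 - 4)²*6 + 0) + 10)*3 = (((-7)²*6 + 0) + 10)*3 = ((49*6 + 0) + 10)*3 = ((294 + 0) + 10)*3 = (294 + 10)*3 = 304*3 = 912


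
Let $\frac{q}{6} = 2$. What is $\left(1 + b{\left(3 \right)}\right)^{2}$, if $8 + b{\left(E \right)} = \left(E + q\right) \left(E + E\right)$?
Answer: $6889$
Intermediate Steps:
$q = 12$ ($q = 6 \cdot 2 = 12$)
$b{\left(E \right)} = -8 + 2 E \left(12 + E\right)$ ($b{\left(E \right)} = -8 + \left(E + 12\right) \left(E + E\right) = -8 + \left(12 + E\right) 2 E = -8 + 2 E \left(12 + E\right)$)
$\left(1 + b{\left(3 \right)}\right)^{2} = \left(1 + \left(-8 + 2 \cdot 3^{2} + 24 \cdot 3\right)\right)^{2} = \left(1 + \left(-8 + 2 \cdot 9 + 72\right)\right)^{2} = \left(1 + \left(-8 + 18 + 72\right)\right)^{2} = \left(1 + 82\right)^{2} = 83^{2} = 6889$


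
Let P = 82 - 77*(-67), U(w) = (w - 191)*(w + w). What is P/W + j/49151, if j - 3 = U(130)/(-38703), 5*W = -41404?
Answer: -49844075619889/78762462898812 ≈ -0.63284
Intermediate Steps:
W = -41404/5 (W = (1/5)*(-41404) = -41404/5 ≈ -8280.8)
U(w) = 2*w*(-191 + w) (U(w) = (-191 + w)*(2*w) = 2*w*(-191 + w))
P = 5241 (P = 82 + 5159 = 5241)
j = 131969/38703 (j = 3 + (2*130*(-191 + 130))/(-38703) = 3 + (2*130*(-61))*(-1/38703) = 3 - 15860*(-1/38703) = 3 + 15860/38703 = 131969/38703 ≈ 3.4098)
P/W + j/49151 = 5241/(-41404/5) + (131969/38703)/49151 = 5241*(-5/41404) + (131969/38703)*(1/49151) = -26205/41404 + 131969/1902291153 = -49844075619889/78762462898812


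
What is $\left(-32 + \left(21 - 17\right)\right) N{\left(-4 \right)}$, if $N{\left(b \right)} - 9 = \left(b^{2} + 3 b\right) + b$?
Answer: $-252$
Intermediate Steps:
$N{\left(b \right)} = 9 + b^{2} + 4 b$ ($N{\left(b \right)} = 9 + \left(\left(b^{2} + 3 b\right) + b\right) = 9 + \left(b^{2} + 4 b\right) = 9 + b^{2} + 4 b$)
$\left(-32 + \left(21 - 17\right)\right) N{\left(-4 \right)} = \left(-32 + \left(21 - 17\right)\right) \left(9 + \left(-4\right)^{2} + 4 \left(-4\right)\right) = \left(-32 + 4\right) \left(9 + 16 - 16\right) = \left(-28\right) 9 = -252$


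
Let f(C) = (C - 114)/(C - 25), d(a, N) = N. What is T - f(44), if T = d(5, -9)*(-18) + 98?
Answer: 5010/19 ≈ 263.68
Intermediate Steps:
f(C) = (-114 + C)/(-25 + C)
T = 260 (T = -9*(-18) + 98 = 162 + 98 = 260)
T - f(44) = 260 - (-114 + 44)/(-25 + 44) = 260 - (-70)/19 = 260 - 1*(-70/19) = 260 + 70/19 = 5010/19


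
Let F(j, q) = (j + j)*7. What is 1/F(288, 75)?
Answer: 1/4032 ≈ 0.00024802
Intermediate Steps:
F(j, q) = 14*j (F(j, q) = (2*j)*7 = 14*j)
1/F(288, 75) = 1/(14*288) = 1/4032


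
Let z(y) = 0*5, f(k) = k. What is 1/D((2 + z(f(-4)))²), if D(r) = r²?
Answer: 1/16 ≈ 0.062500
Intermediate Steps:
z(y) = 0
1/D((2 + z(f(-4)))²) = 1/(((2 + 0)²)²) = 1/((2²)²) = 1/(4²) = 1/16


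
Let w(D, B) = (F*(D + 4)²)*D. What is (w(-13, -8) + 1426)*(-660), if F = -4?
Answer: -3721080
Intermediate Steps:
w(D, B) = -4*D*(4 + D)² (w(D, B) = (-4*(D + 4)²)*D = (-4*(4 + D)²)*D = -4*D*(4 + D)²)
(w(-13, -8) + 1426)*(-660) = (-4*(-13)*(4 - 13)² + 1426)*(-660) = (-4*(-13)*(-9)² + 1426)*(-660) = (-4*(-13)*81 + 1426)*(-660) = (4212 + 1426)*(-660) = 5638*(-660) = -3721080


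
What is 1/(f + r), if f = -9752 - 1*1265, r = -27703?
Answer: -1/38720 ≈ -2.5826e-5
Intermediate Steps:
f = -11017 (f = -9752 - 1265 = -11017)
1/(f + r) = 1/(-11017 - 27703) = 1/(-38720) = -1/38720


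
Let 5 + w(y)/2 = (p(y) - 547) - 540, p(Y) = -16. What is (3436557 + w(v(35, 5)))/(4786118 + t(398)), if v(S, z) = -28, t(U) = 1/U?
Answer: 1366867718/1904874965 ≈ 0.71756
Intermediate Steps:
w(y) = -2216 (w(y) = -10 + 2*((-16 - 547) - 540) = -10 + 2*(-563 - 540) = -10 + 2*(-1103) = -10 - 2206 = -2216)
(3436557 + w(v(35, 5)))/(4786118 + t(398)) = (3436557 - 2216)/(4786118 + 1/398) = 3434341/(4786118 + 1/398) = 3434341/(1904874965/398) = 3434341*(398/1904874965) = 1366867718/1904874965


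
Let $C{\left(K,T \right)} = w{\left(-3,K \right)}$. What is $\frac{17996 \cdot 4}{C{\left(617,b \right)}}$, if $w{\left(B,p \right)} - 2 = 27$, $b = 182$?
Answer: $\frac{71984}{29} \approx 2482.2$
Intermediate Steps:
$w{\left(B,p \right)} = 29$ ($w{\left(B,p \right)} = 2 + 27 = 29$)
$C{\left(K,T \right)} = 29$
$\frac{17996 \cdot 4}{C{\left(617,b \right)}} = \frac{17996 \cdot 4}{29} = 71984 \cdot \frac{1}{29} = \frac{71984}{29}$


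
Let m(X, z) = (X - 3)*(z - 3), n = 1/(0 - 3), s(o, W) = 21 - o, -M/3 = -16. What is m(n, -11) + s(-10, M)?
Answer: 233/3 ≈ 77.667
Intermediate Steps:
M = 48 (M = -3*(-16) = 48)
n = -⅓ (n = 1/(-3) = -⅓ ≈ -0.33333)
m(X, z) = (-3 + X)*(-3 + z)
m(n, -11) + s(-10, M) = (9 - 3*(-⅓) - 3*(-11) - ⅓*(-11)) + (21 - 1*(-10)) = (9 + 1 + 33 + 11/3) + (21 + 10) = 140/3 + 31 = 233/3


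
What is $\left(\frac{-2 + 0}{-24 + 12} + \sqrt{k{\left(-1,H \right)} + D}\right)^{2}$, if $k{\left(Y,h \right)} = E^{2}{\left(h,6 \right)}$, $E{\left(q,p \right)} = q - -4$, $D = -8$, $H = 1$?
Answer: $\frac{613}{36} + \frac{\sqrt{17}}{3} \approx 18.402$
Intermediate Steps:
$E{\left(q,p \right)} = 4 + q$ ($E{\left(q,p \right)} = q + 4 = 4 + q$)
$k{\left(Y,h \right)} = \left(4 + h\right)^{2}$
$\left(\frac{-2 + 0}{-24 + 12} + \sqrt{k{\left(-1,H \right)} + D}\right)^{2} = \left(\frac{-2 + 0}{-24 + 12} + \sqrt{\left(4 + 1\right)^{2} - 8}\right)^{2} = \left(- \frac{2}{-12} + \sqrt{5^{2} - 8}\right)^{2} = \left(\left(-2\right) \left(- \frac{1}{12}\right) + \sqrt{25 - 8}\right)^{2} = \left(\frac{1}{6} + \sqrt{17}\right)^{2}$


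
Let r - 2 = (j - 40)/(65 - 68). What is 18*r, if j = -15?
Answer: 366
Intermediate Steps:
r = 61/3 (r = 2 + (-15 - 40)/(65 - 68) = 2 - 55/(-3) = 2 - 55*(-⅓) = 2 + 55/3 = 61/3 ≈ 20.333)
18*r = 18*(61/3) = 366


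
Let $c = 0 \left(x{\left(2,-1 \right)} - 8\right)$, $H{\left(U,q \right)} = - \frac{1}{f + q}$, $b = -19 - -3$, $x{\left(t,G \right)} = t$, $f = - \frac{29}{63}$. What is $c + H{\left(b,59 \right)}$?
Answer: $- \frac{63}{3688} \approx -0.017082$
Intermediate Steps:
$f = - \frac{29}{63}$ ($f = \left(-29\right) \frac{1}{63} = - \frac{29}{63} \approx -0.46032$)
$b = -16$ ($b = -19 + 3 = -16$)
$H{\left(U,q \right)} = - \frac{1}{- \frac{29}{63} + q}$
$c = 0$ ($c = 0 \left(2 - 8\right) = 0 \left(-6\right) = 0$)
$c + H{\left(b,59 \right)} = 0 - \frac{63}{-29 + 63 \cdot 59} = 0 - \frac{63}{-29 + 3717} = 0 - \frac{63}{3688} = - \frac{63}{3688}$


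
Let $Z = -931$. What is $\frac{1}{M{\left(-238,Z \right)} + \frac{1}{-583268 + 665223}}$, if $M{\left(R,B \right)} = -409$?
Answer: $- \frac{81955}{33519594} \approx -0.002445$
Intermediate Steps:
$\frac{1}{M{\left(-238,Z \right)} + \frac{1}{-583268 + 665223}} = \frac{1}{-409 + \frac{1}{-583268 + 665223}} = \frac{1}{-409 + \frac{1}{81955}} = \frac{1}{- \frac{33519594}{81955}} = - \frac{81955}{33519594}$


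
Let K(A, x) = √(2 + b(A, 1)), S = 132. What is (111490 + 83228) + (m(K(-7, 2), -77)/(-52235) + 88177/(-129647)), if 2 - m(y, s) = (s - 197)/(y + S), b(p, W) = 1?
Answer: 1531476988164069103/7865129767663 + 274*√3/909985935 ≈ 1.9472e+5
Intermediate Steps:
K(A, x) = √3 (K(A, x) = √(2 + 1) = √3)
m(y, s) = 2 - (-197 + s)/(132 + y) (m(y, s) = 2 - (s - 197)/(y + 132) = 2 - (-197 + s)/(132 + y))
(111490 + 83228) + (m(K(-7, 2), -77)/(-52235) + 88177/(-129647)) = (111490 + 83228) + (((461 - 1*(-77) + 2*√3)/(132 + √3))/(-52235) + 88177/(-129647)) = 194718 + (((461 + 77 + 2*√3)/(132 + √3))*(-1/52235) + 88177*(-1/129647)) = 194718 + (((538 + 2*√3)/(132 + √3))*(-1/52235) - 88177/129647) = 194718 + (-(538 + 2*√3)/(52235*(132 + √3)) - 88177/129647) = 194718 + (-88177/129647 - (538 + 2*√3)/(52235*(132 + √3))) = 25244516369/129647 - (538 + 2*√3)/(52235*(132 + √3))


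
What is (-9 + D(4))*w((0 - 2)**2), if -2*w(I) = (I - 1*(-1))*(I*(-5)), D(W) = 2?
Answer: -350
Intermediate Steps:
w(I) = 5*I*(1 + I)/2 (w(I) = -(I - 1*(-1))*I*(-5)/2 = -(I + 1)*(-5*I)/2 = -(1 + I)*(-5*I)/2 = -(-5)*I*(1 + I)/2 = 5*I*(1 + I)/2)
(-9 + D(4))*w((0 - 2)**2) = (-9 + 2)*(5*(0 - 2)**2*(1 + (0 - 2)**2)/2) = -35*(-2)**2*(1 + (-2)**2)/2 = -35*4*(1 + 4)/2 = -35*4*5/2 = -7*50 = -350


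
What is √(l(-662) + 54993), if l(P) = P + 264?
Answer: √54595 ≈ 233.66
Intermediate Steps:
l(P) = 264 + P
√(l(-662) + 54993) = √((264 - 662) + 54993) = √(-398 + 54993) = √54595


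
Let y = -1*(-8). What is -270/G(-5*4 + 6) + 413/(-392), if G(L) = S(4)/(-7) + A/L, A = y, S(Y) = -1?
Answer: 35221/56 ≈ 628.95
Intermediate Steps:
y = 8
A = 8
G(L) = ⅐ + 8/L (G(L) = -1/(-7) + 8/L = -1*(-⅐) + 8/L = ⅐ + 8/L)
-270/G(-5*4 + 6) + 413/(-392) = -270*7*(-5*4 + 6)/(56 + (-5*4 + 6)) + 413/(-392) = -270*7*(-20 + 6)/(56 + (-20 + 6)) + 413*(-1/392) = -270*(-98/(56 - 14)) - 59/56 = -270/((⅐)*(-1/14)*42) - 59/56 = -270/(-3/7) - 59/56 = -270*(-7/3) - 59/56 = 630 - 59/56 = 35221/56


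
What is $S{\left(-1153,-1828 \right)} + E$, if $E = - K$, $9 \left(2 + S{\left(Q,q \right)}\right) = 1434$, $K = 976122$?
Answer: $- \frac{2927894}{3} \approx -9.7597 \cdot 10^{5}$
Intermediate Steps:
$S{\left(Q,q \right)} = \frac{472}{3}$ ($S{\left(Q,q \right)} = -2 + \frac{1}{9} \cdot 1434 = -2 + \frac{478}{3} = \frac{472}{3}$)
$E = -976122$ ($E = \left(-1\right) 976122 = -976122$)
$S{\left(-1153,-1828 \right)} + E = \frac{472}{3} - 976122 = - \frac{2927894}{3}$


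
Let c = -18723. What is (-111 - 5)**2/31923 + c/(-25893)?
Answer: 3893459/3401573 ≈ 1.1446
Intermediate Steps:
(-111 - 5)**2/31923 + c/(-25893) = (-111 - 5)**2/31923 - 18723/(-25893) = (-116)**2*(1/31923) - 18723*(-1/25893) = 13456*(1/31923) + 6241/8631 = 13456/31923 + 6241/8631 = 3893459/3401573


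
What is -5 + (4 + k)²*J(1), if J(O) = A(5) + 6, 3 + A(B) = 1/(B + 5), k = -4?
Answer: -5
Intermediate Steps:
A(B) = -3 + 1/(5 + B) (A(B) = -3 + 1/(B + 5) = -3 + 1/(5 + B))
J(O) = 31/10 (J(O) = (-14 - 3*5)/(5 + 5) + 6 = (-14 - 15)/10 + 6 = (⅒)*(-29) + 6 = -29/10 + 6 = 31/10)
-5 + (4 + k)²*J(1) = -5 + (4 - 4)²*(31/10) = -5 + 0²*(31/10) = -5 + 0*(31/10) = -5 + 0 = -5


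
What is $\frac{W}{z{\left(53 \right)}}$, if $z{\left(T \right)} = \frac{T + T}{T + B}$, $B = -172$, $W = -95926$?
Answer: $\frac{5707597}{53} \approx 1.0769 \cdot 10^{5}$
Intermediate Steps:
$z{\left(T \right)} = \frac{2 T}{-172 + T}$ ($z{\left(T \right)} = \frac{T + T}{T - 172} = \frac{2 T}{-172 + T}$)
$\frac{W}{z{\left(53 \right)}} = - \frac{95926}{2 \cdot 53 \frac{1}{-172 + 53}} = - \frac{95926}{2 \cdot 53 \frac{1}{-119}} = - \frac{95926}{2 \cdot 53 \left(- \frac{1}{119}\right)} = - \frac{95926}{- \frac{106}{119}} = \left(-95926\right) \left(- \frac{119}{106}\right) = \frac{5707597}{53}$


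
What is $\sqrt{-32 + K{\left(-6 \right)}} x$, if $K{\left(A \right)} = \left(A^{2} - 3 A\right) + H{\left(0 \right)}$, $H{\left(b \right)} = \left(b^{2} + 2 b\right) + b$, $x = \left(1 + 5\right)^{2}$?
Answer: $36 \sqrt{22} \approx 168.85$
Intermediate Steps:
$x = 36$ ($x = 6^{2} = 36$)
$H{\left(b \right)} = b^{2} + 3 b$
$K{\left(A \right)} = A^{2} - 3 A$ ($K{\left(A \right)} = \left(A^{2} - 3 A\right) + 0 \left(3 + 0\right) = \left(A^{2} - 3 A\right) + 0 \cdot 3 = \left(A^{2} - 3 A\right) + 0 = A^{2} - 3 A$)
$\sqrt{-32 + K{\left(-6 \right)}} x = \sqrt{-32 - 6 \left(-3 - 6\right)} 36 = \sqrt{-32 - -54} \cdot 36 = \sqrt{-32 + 54} \cdot 36 = \sqrt{22} \cdot 36 = 36 \sqrt{22}$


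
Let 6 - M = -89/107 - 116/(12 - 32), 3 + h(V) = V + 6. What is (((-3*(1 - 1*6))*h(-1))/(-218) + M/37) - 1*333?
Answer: -718735872/2157655 ≈ -333.11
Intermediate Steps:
h(V) = 3 + V (h(V) = -3 + (V + 6) = -3 + (6 + V) = 3 + V)
M = 552/535 (M = 6 - (-89/107 - 116/(12 - 32)) = 6 - (-89*1/107 - 116/(-20)) = 6 - (-89/107 - 116*(-1/20)) = 6 - (-89/107 + 29/5) = 6 - 1*2658/535 = 6 - 2658/535 = 552/535 ≈ 1.0318)
(((-3*(1 - 1*6))*h(-1))/(-218) + M/37) - 1*333 = (((-3*(1 - 1*6))*(3 - 1))/(-218) + (552/535)/37) - 1*333 = ((-3*(1 - 6)*2)*(-1/218) + (552/535)*(1/37)) - 333 = ((-3*(-5)*2)*(-1/218) + 552/19795) - 333 = ((15*2)*(-1/218) + 552/19795) - 333 = (30*(-1/218) + 552/19795) - 333 = (-15/109 + 552/19795) - 333 = -236757/2157655 - 333 = -718735872/2157655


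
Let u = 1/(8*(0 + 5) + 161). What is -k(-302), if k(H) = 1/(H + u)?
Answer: 201/60701 ≈ 0.0033113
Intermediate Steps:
u = 1/201 (u = 1/(8*5 + 161) = 1/(40 + 161) = 1/201 ≈ 0.0049751)
k(H) = 1/(1/201 + H) (k(H) = 1/(H + 1/201) = 1/(1/201 + H))
-k(-302) = -201/(1 + 201*(-302)) = -201/(1 - 60702) = -201/(-60701) = -201*(-1)/60701 = -1*(-201/60701) = 201/60701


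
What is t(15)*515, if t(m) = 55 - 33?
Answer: 11330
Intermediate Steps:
t(m) = 22
t(15)*515 = 22*515 = 11330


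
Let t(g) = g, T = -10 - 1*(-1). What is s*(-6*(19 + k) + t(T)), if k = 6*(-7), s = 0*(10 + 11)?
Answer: 0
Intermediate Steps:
s = 0 (s = 0*21 = 0)
k = -42
T = -9 (T = -10 + 1 = -9)
s*(-6*(19 + k) + t(T)) = 0*(-6*(19 - 42) - 9) = 0*(-6*(-23) - 9) = 0*(138 - 9) = 0*129 = 0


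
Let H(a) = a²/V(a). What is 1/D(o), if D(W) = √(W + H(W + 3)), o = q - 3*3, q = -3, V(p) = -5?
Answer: -I*√705/141 ≈ -0.18831*I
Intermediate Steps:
H(a) = -a²/5 (H(a) = a²/(-5) = a²*(-⅕) = -a²/5)
o = -12 (o = -3 - 3*3 = -3 - 9 = -12)
D(W) = √(W - (3 + W)²/5) (D(W) = √(W - (W + 3)²/5) = √(W - (3 + W)²/5))
1/D(o) = 1/(√(-5*(3 - 12)² + 25*(-12))/5) = 1/(√(-5*(-9)² - 300)/5) = 1/(√(-5*81 - 300)/5) = 1/(√(-405 - 300)/5) = 1/(√(-705)/5) = 1/((I*√705)/5) = 1/(I*√705/5) = -I*√705/141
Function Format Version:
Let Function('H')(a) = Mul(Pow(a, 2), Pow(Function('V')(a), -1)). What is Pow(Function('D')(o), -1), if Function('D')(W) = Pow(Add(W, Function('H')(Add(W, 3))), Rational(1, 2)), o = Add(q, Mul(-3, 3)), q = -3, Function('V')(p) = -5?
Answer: Mul(Rational(-1, 141), I, Pow(705, Rational(1, 2))) ≈ Mul(-0.18831, I)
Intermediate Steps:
Function('H')(a) = Mul(Rational(-1, 5), Pow(a, 2)) (Function('H')(a) = Mul(Pow(a, 2), Pow(-5, -1)) = Mul(Pow(a, 2), Rational(-1, 5)) = Mul(Rational(-1, 5), Pow(a, 2)))
o = -12 (o = Add(-3, Mul(-3, 3)) = Add(-3, -9) = -12)
Function('D')(W) = Pow(Add(W, Mul(Rational(-1, 5), Pow(Add(3, W), 2))), Rational(1, 2)) (Function('D')(W) = Pow(Add(W, Mul(Rational(-1, 5), Pow(Add(W, 3), 2))), Rational(1, 2)) = Pow(Add(W, Mul(Rational(-1, 5), Pow(Add(3, W), 2))), Rational(1, 2)))
Pow(Function('D')(o), -1) = Pow(Mul(Rational(1, 5), Pow(Add(Mul(-5, Pow(Add(3, -12), 2)), Mul(25, -12)), Rational(1, 2))), -1) = Pow(Mul(Rational(1, 5), Pow(Add(Mul(-5, Pow(-9, 2)), -300), Rational(1, 2))), -1) = Pow(Mul(Rational(1, 5), Pow(Add(Mul(-5, 81), -300), Rational(1, 2))), -1) = Pow(Mul(Rational(1, 5), Pow(Add(-405, -300), Rational(1, 2))), -1) = Pow(Mul(Rational(1, 5), Pow(-705, Rational(1, 2))), -1) = Pow(Mul(Rational(1, 5), Mul(I, Pow(705, Rational(1, 2)))), -1) = Pow(Mul(Rational(1, 5), I, Pow(705, Rational(1, 2))), -1) = Mul(Rational(-1, 141), I, Pow(705, Rational(1, 2)))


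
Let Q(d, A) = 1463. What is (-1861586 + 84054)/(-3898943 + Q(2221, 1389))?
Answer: 444383/974370 ≈ 0.45607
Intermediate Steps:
(-1861586 + 84054)/(-3898943 + Q(2221, 1389)) = (-1861586 + 84054)/(-3898943 + 1463) = -1777532/(-3897480) = -1777532*(-1/3897480) = 444383/974370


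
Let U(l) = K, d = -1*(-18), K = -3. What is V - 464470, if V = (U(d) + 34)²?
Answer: -463509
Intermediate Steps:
d = 18
U(l) = -3
V = 961 (V = (-3 + 34)² = 31² = 961)
V - 464470 = 961 - 464470 = -463509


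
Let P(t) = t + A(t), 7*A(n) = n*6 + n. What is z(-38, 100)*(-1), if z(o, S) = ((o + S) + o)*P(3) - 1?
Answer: -143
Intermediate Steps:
A(n) = n (A(n) = (n*6 + n)/7 = (6*n + n)/7 = (7*n)/7 = n)
P(t) = 2*t (P(t) = t + t = 2*t)
z(o, S) = -1 + 6*S + 12*o (z(o, S) = ((o + S) + o)*(2*3) - 1 = ((S + o) + o)*6 - 1 = (S + 2*o)*6 - 1 = (6*S + 12*o) - 1 = -1 + 6*S + 12*o)
z(-38, 100)*(-1) = (-1 + 6*100 + 12*(-38))*(-1) = (-1 + 600 - 456)*(-1) = 143*(-1) = -143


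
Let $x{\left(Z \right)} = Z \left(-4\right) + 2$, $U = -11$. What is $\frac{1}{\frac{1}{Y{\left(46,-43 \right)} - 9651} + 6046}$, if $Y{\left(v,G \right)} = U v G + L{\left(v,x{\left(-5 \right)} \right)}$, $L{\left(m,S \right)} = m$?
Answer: $\frac{12153}{73477039} \approx 0.0001654$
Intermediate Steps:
$x{\left(Z \right)} = 2 - 4 Z$ ($x{\left(Z \right)} = - 4 Z + 2 = 2 - 4 Z$)
$Y{\left(v,G \right)} = v - 11 G v$ ($Y{\left(v,G \right)} = - 11 v G + v = - 11 G v + v = v - 11 G v$)
$\frac{1}{\frac{1}{Y{\left(46,-43 \right)} - 9651} + 6046} = \frac{1}{\frac{1}{46 \left(1 - -473\right) - 9651} + 6046} = \frac{1}{\frac{1}{46 \left(1 + 473\right) - 9651} + 6046} = \frac{1}{\frac{1}{46 \cdot 474 - 9651} + 6046} = \frac{1}{\frac{1}{21804 - 9651} + 6046} = \frac{1}{\frac{1}{12153} + 6046} = \frac{1}{\frac{73477039}{12153}} = \frac{12153}{73477039}$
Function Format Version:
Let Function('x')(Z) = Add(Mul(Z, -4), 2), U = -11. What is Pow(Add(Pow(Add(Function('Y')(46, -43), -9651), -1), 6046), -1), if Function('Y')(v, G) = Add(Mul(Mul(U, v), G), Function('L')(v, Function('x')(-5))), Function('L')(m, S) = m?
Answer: Rational(12153, 73477039) ≈ 0.00016540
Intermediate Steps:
Function('x')(Z) = Add(2, Mul(-4, Z)) (Function('x')(Z) = Add(Mul(-4, Z), 2) = Add(2, Mul(-4, Z)))
Function('Y')(v, G) = Add(v, Mul(-11, G, v)) (Function('Y')(v, G) = Add(Mul(Mul(-11, v), G), v) = Add(Mul(-11, G, v), v) = Add(v, Mul(-11, G, v)))
Pow(Add(Pow(Add(Function('Y')(46, -43), -9651), -1), 6046), -1) = Pow(Add(Pow(Add(Mul(46, Add(1, Mul(-11, -43))), -9651), -1), 6046), -1) = Pow(Add(Pow(Add(Mul(46, Add(1, 473)), -9651), -1), 6046), -1) = Pow(Add(Pow(Add(Mul(46, 474), -9651), -1), 6046), -1) = Pow(Add(Pow(Add(21804, -9651), -1), 6046), -1) = Pow(Add(Pow(12153, -1), 6046), -1) = Pow(Add(Rational(1, 12153), 6046), -1) = Pow(Rational(73477039, 12153), -1) = Rational(12153, 73477039)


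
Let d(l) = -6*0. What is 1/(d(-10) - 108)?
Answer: -1/108 ≈ -0.0092593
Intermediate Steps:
d(l) = 0
1/(d(-10) - 108) = 1/(0 - 108) = 1/(-108) = -1/108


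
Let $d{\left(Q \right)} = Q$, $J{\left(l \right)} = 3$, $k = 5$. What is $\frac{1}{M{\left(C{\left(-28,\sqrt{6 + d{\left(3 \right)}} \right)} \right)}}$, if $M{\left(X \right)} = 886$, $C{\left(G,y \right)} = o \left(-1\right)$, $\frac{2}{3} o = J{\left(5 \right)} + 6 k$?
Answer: $\frac{1}{886} \approx 0.0011287$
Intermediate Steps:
$o = \frac{99}{2}$ ($o = \frac{3 \left(3 + 6 \cdot 5\right)}{2} = \frac{3 \left(3 + 30\right)}{2} = \frac{3}{2} \cdot 33 = \frac{99}{2} \approx 49.5$)
$C{\left(G,y \right)} = - \frac{99}{2}$ ($C{\left(G,y \right)} = \frac{99}{2} \left(-1\right) = - \frac{99}{2}$)
$\frac{1}{M{\left(C{\left(-28,\sqrt{6 + d{\left(3 \right)}} \right)} \right)}} = \frac{1}{886}$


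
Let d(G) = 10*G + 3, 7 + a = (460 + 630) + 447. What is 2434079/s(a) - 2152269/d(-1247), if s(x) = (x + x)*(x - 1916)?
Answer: 358832627021/2103645960 ≈ 170.58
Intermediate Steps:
a = 1530 (a = -7 + ((460 + 630) + 447) = -7 + (1090 + 447) = -7 + 1537 = 1530)
s(x) = 2*x*(-1916 + x) (s(x) = (2*x)*(-1916 + x) = 2*x*(-1916 + x))
d(G) = 3 + 10*G
2434079/s(a) - 2152269/d(-1247) = 2434079/((2*1530*(-1916 + 1530))) - 2152269/(3 + 10*(-1247)) = 2434079/((2*1530*(-386))) - 2152269/(3 - 12470) = 2434079/(-1181160) - 2152269/(-12467) = 2434079*(-1/1181160) - 2152269*(-1/12467) = -2434079/1181160 + 307467/1781 = 358832627021/2103645960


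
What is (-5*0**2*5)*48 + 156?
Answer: 156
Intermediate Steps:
(-5*0**2*5)*48 + 156 = (-5*0*5)*48 + 156 = (0*5)*48 + 156 = 0*48 + 156 = 0 + 156 = 156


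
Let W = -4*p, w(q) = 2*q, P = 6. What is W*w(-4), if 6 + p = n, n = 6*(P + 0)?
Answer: 960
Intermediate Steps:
n = 36 (n = 6*(6 + 0) = 6*6 = 36)
p = 30 (p = -6 + 36 = 30)
W = -120 (W = -4*30 = -120)
W*w(-4) = -240*(-4) = -120*(-8) = 960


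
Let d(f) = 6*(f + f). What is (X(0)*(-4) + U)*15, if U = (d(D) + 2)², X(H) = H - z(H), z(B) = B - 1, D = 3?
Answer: 21600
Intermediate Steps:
z(B) = -1 + B
d(f) = 12*f (d(f) = 6*(2*f) = 12*f)
X(H) = 1 (X(H) = H - (-1 + H) = H + (1 - H) = 1)
U = 1444 (U = (12*3 + 2)² = (36 + 2)² = 38² = 1444)
(X(0)*(-4) + U)*15 = (1*(-4) + 1444)*15 = (-4 + 1444)*15 = 1440*15 = 21600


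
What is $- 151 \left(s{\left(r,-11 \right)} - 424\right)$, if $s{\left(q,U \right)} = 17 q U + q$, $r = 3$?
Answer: $148282$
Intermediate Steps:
$s{\left(q,U \right)} = q + 17 U q$ ($s{\left(q,U \right)} = 17 U q + q = q + 17 U q$)
$- 151 \left(s{\left(r,-11 \right)} - 424\right) = - 151 \left(3 \left(1 + 17 \left(-11\right)\right) - 424\right) = - 151 \left(3 \left(1 - 187\right) - 424\right) = - 151 \left(3 \left(-186\right) - 424\right) = - 151 \left(-558 - 424\right) = \left(-151\right) \left(-982\right) = 148282$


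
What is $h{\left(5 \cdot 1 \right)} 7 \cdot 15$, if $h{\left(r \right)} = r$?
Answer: $525$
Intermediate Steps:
$h{\left(5 \cdot 1 \right)} 7 \cdot 15 = 5 \cdot 1 \cdot 7 \cdot 15 = 5 \cdot 7 \cdot 15 = 35 \cdot 15 = 525$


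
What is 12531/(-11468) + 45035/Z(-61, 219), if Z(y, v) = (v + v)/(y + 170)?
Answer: 28144400921/2511492 ≈ 11206.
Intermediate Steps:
Z(y, v) = 2*v/(170 + y) (Z(y, v) = (2*v)/(170 + y) = 2*v/(170 + y))
12531/(-11468) + 45035/Z(-61, 219) = 12531/(-11468) + 45035/((2*219/(170 - 61))) = 12531*(-1/11468) + 45035/((2*219/109)) = -12531/11468 + 45035/((2*219*(1/109))) = -12531/11468 + 45035/(438/109) = -12531/11468 + 45035*(109/438) = -12531/11468 + 4908815/438 = 28144400921/2511492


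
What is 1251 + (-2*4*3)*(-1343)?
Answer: 33483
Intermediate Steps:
1251 + (-2*4*3)*(-1343) = 1251 - 8*3*(-1343) = 1251 - 24*(-1343) = 1251 + 32232 = 33483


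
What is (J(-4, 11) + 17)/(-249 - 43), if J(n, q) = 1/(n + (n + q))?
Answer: -13/219 ≈ -0.059361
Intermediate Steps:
J(n, q) = 1/(q + 2*n)
(J(-4, 11) + 17)/(-249 - 43) = (1/(11 + 2*(-4)) + 17)/(-249 - 43) = (1/(11 - 8) + 17)/(-292) = (1/3 + 17)*(-1/292) = (⅓ + 17)*(-1/292) = (52/3)*(-1/292) = -13/219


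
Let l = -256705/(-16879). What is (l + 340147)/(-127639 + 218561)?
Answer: 2870798959/767336219 ≈ 3.7413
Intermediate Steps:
l = 256705/16879 (l = -256705*(-1/16879) = 256705/16879 ≈ 15.209)
(l + 340147)/(-127639 + 218561) = (256705/16879 + 340147)/(-127639 + 218561) = (5741597918/16879)/90922 = (5741597918/16879)*(1/90922) = 2870798959/767336219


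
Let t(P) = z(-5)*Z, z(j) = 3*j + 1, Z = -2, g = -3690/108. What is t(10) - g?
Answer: 373/6 ≈ 62.167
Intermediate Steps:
g = -205/6 (g = -3690*1/108 = -205/6 ≈ -34.167)
z(j) = 1 + 3*j
t(P) = 28 (t(P) = (1 + 3*(-5))*(-2) = (1 - 15)*(-2) = -14*(-2) = 28)
t(10) - g = 28 - 1*(-205/6) = 28 + 205/6 = 373/6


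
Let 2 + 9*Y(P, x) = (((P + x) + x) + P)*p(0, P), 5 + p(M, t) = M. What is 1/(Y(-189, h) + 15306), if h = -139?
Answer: 9/141032 ≈ 6.3815e-5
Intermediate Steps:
p(M, t) = -5 + M
Y(P, x) = -2/9 - 10*P/9 - 10*x/9 (Y(P, x) = -2/9 + ((((P + x) + x) + P)*(-5 + 0))/9 = -2/9 + (((P + 2*x) + P)*(-5))/9 = -2/9 + ((2*P + 2*x)*(-5))/9 = -2/9 + (-10*P - 10*x)/9 = -2/9 + (-10*P/9 - 10*x/9) = -2/9 - 10*P/9 - 10*x/9)
1/(Y(-189, h) + 15306) = 1/((-2/9 - 10/9*(-189) - 10/9*(-139)) + 15306) = 1/((-2/9 + 210 + 1390/9) + 15306) = 1/(3278/9 + 15306) = 1/(141032/9) = 9/141032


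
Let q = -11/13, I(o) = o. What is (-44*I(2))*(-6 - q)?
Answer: 5896/13 ≈ 453.54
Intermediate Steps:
q = -11/13 (q = -11*1/13 = -11/13 ≈ -0.84615)
(-44*I(2))*(-6 - q) = (-44*2)*(-6 - 1*(-11/13)) = -88*(-6 + 11/13) = -88*(-67/13) = 5896/13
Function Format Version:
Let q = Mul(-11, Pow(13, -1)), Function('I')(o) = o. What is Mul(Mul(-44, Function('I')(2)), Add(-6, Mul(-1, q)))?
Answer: Rational(5896, 13) ≈ 453.54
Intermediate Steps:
q = Rational(-11, 13) (q = Mul(-11, Rational(1, 13)) = Rational(-11, 13) ≈ -0.84615)
Mul(Mul(-44, Function('I')(2)), Add(-6, Mul(-1, q))) = Mul(Mul(-44, 2), Add(-6, Mul(-1, Rational(-11, 13)))) = Mul(-88, Add(-6, Rational(11, 13))) = Mul(-88, Rational(-67, 13)) = Rational(5896, 13)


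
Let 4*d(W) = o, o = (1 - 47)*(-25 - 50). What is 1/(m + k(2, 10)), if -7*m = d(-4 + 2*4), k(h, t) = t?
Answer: -14/1585 ≈ -0.0088328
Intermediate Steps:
o = 3450 (o = -46*(-75) = 3450)
d(W) = 1725/2 (d(W) = (¼)*3450 = 1725/2)
m = -1725/14 (m = -⅐*1725/2 = -1725/14 ≈ -123.21)
1/(m + k(2, 10)) = 1/(-1725/14 + 10) = 1/(-1585/14) = -14/1585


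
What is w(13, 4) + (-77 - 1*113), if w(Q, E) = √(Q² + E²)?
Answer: -190 + √185 ≈ -176.40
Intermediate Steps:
w(Q, E) = √(E² + Q²)
w(13, 4) + (-77 - 1*113) = √(4² + 13²) + (-77 - 1*113) = √(16 + 169) + (-77 - 113) = √185 - 190 = -190 + √185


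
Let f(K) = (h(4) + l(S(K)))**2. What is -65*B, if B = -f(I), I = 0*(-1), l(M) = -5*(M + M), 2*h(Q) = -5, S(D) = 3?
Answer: 274625/4 ≈ 68656.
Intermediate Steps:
h(Q) = -5/2 (h(Q) = (1/2)*(-5) = -5/2)
l(M) = -10*M
I = 0
f(K) = 4225/4 (f(K) = (-5/2 - 10*3)**2 = (-5/2 - 30)**2 = (-65/2)**2 = 4225/4)
B = -4225/4 (B = -1*4225/4 = -4225/4 ≈ -1056.3)
-65*B = -65*(-4225/4) = 274625/4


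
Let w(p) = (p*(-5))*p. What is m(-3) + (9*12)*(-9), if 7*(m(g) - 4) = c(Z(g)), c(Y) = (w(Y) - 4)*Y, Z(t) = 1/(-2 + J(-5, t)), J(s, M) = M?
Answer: -24197/25 ≈ -967.88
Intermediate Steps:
Z(t) = 1/(-2 + t)
w(p) = -5*p² (w(p) = (-5*p)*p = -5*p²)
c(Y) = Y*(-4 - 5*Y²) (c(Y) = (-5*Y² - 4)*Y = (-4 - 5*Y²)*Y = Y*(-4 - 5*Y²))
m(g) = 4 - (4 + 5/(-2 + g)²)/(7*(-2 + g)) (m(g) = 4 + (-(4 + 5*(1/(-2 + g))²)/(-2 + g))/7 = 4 + (-(4 + 5/(-2 + g)²)/(-2 + g))/7 = 4 - (4 + 5/(-2 + g)²)/(7*(-2 + g)))
m(-3) + (9*12)*(-9) = (4 - 4/(-14 + 7*(-3)) - 5/(7*(-2 - 3)³)) + (9*12)*(-9) = (4 - 4/(-14 - 21) - 5/7/(-5)³) + 108*(-9) = (4 - 4/(-35) - 5/7*(-1/125)) - 972 = (4 - 4*(-1/35) + 1/175) - 972 = (4 + 4/35 + 1/175) - 972 = 103/25 - 972 = -24197/25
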